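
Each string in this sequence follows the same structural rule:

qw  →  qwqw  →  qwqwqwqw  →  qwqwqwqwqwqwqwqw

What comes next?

Every step duplicates the string.
Doubling qwqwqwqwqwqwqwqw:

qwqwqwqwqwqwqwqwqwqwqwqwqwqwqwqw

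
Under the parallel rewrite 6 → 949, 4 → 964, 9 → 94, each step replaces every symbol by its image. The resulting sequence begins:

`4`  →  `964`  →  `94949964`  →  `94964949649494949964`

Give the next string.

Applying the rule to each of the 20 symbols of 94964949649494949964 gives the pieces 94 964 94 949 964 94 964 94 949 964 94 964 94 964 94 964 94 94 949 964, which concatenate to the answer.

949649494996494964949499649496494964949649494949964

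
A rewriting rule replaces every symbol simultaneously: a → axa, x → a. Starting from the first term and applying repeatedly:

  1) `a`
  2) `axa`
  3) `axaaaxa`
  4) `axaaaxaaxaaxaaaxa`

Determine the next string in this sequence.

axaaaxaaxaaxaaaxaaxaaaxaaxaaaxaaxaaxaaaxa

φ(axaaaxaaxaaxaaaxa) expands symbol-by-symbol to axa a axa axa axa a axa axa a axa axa a axa axa axa a axa; joining the 17 pieces gives the next term.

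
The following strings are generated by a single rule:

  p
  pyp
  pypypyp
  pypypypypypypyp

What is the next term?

Every step duplicates the string with 'y' between the halves.
Doubling pypypypypypypyp with 'y' between the halves:

pypypypypypypypypypypypypypypyp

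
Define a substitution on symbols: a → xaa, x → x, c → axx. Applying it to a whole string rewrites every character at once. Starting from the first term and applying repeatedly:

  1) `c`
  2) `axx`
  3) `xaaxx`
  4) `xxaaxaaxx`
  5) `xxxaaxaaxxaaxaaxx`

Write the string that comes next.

xxxxaaxaaxxaaxaaxxxaaxaaxxaaxaaxx

φ(xxxaaxaaxxaaxaaxx) expands symbol-by-symbol to x x x xaa xaa x xaa xaa x x xaa xaa x xaa xaa x x; joining the 17 pieces gives the next term.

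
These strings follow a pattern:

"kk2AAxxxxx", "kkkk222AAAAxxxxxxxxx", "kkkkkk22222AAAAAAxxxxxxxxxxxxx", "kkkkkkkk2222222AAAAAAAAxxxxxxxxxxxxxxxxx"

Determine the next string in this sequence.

kkkkkkkkkk222222222AAAAAAAAAAxxxxxxxxxxxxxxxxxxxxx

Term n consists of 2n k's, followed by 2n-1 2's, followed by 2n A's, followed by 4n+1 x's (n = 1, 2, …).
For the next term, n = 5, so the run lengths are 10, 9, 10, 21.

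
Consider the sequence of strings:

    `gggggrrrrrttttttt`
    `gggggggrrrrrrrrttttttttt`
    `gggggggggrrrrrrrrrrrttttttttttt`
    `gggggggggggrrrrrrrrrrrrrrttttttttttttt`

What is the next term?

Reading off run lengths: g runs 5, 7, 9, 11; r runs 5, 8, 11, 14; t runs 7, 9, 11, 13 — each is linear in n, where the shown terms are n = 2, 3, 4, 5.
Setting n = 6 gives 13, 17, 15 characters in each block.

gggggggggggggrrrrrrrrrrrrrrrrrttttttttttttttt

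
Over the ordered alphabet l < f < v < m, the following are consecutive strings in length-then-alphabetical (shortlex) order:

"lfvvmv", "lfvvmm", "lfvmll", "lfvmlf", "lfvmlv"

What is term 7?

lfvmfl

Advancing 2 positions from lfvmlv through lfvmlv → lfvmlm reaches term 7.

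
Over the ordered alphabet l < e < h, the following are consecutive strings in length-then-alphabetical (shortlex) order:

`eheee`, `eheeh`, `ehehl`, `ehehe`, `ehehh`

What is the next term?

ehhll

The successor of ehehh increments the rightmost position that isn't already h and resets every position after it to l.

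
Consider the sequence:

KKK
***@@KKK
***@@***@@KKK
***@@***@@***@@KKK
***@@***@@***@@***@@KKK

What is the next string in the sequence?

***@@***@@***@@***@@***@@KKK

Each term is the previous one with ***@@ prepended.
One more step from ***@@***@@***@@***@@KKK gives the answer.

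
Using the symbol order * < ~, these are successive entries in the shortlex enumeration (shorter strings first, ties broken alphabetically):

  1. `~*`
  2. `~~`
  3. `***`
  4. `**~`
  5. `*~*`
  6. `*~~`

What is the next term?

Find the rightmost character of *~~ below ~, bump it to the next letter, and reset everything to its right to *.

~**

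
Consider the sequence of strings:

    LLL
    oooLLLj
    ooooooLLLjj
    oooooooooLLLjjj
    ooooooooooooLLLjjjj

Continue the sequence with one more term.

Every step adds ooo to the front and j to the end of the previous string.
One more step from ooooooooooooLLLjjjj gives the answer.

oooooooooooooooLLLjjjjj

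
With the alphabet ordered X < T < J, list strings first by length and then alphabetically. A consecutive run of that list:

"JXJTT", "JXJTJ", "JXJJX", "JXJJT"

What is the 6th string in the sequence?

Continuing the enumeration 2 steps past JXJJT: JXJJT → JXJJJ → (answer).

JTXXX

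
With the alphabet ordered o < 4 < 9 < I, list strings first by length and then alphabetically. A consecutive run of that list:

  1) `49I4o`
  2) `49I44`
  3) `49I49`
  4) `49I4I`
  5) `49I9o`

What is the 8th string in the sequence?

49I9I

Continuing the enumeration 3 steps past 49I9o: 49I9o → 49I94 → 49I99 → (answer).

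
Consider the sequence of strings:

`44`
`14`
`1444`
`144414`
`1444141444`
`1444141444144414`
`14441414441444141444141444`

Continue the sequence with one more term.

144414144414441414441414441444141444144414

From term 3 onward, concatenate the last term with the second-to-last: 14·44 = 1444, 1444·14 = 144414, …
So term 8 is 14441414441444141444141444·1444141444144414.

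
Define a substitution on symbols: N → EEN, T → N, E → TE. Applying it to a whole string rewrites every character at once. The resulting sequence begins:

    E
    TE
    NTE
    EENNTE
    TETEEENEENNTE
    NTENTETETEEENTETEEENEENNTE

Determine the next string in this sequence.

EENNTEEENNTENTENTETETEEENNTENTETETEEENTETEEENEENNTE

φ(NTENTETETEEENTETEEENEENNTE) expands symbol-by-symbol to EEN N TE EEN N TE N TE N TE TE TE EEN N TE N TE TE TE EEN TE TE EEN EEN N TE; joining the 26 pieces gives the next term.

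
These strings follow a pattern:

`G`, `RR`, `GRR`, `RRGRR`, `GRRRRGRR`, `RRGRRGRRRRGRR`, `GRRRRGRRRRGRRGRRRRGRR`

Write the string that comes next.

This is a Fibonacci-style word recurrence s(k) = s(k−2)·s(k−1): e.g. G·RR = GRR.
So term 8 is RRGRRGRRRRGRR·GRRRRGRRRRGRRGRRRRGRR.

RRGRRGRRRRGRRGRRRRGRRRRGRRGRRRRGRR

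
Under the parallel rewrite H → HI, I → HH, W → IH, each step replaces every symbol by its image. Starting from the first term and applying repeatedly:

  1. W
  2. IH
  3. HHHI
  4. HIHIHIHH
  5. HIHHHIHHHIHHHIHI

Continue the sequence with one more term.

Rewriting the 16 symbols of HIHHHIHHHIHHHIHI one by one yields HI HH HI HI HI HH HI HI HI HH HI HI HI HH HI HH; concatenated:

HIHHHIHIHIHHHIHIHIHHHIHIHIHHHIHH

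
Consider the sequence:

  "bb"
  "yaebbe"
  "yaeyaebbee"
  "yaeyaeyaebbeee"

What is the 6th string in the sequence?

yaeyaeyaeyaeyaebbeeeee

Each term wraps the previous one in yae on the left and e on the right.
From yaeyaeyaebbeee, 2 further steps: yaeyaeyaebbeee → yaeyaeyaeyaebbeeee → (answer).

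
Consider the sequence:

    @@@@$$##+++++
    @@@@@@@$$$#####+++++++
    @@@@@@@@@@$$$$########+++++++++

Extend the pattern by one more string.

Term n consists of 3n+1 @'s, followed by n+1 $'s, followed by 3n-1 #'s, followed by 2n+3 +'s (n = 1, 2, …).
Setting n = 4 gives 13, 5, 11, 11 characters in each block.

@@@@@@@@@@@@@$$$$$###########+++++++++++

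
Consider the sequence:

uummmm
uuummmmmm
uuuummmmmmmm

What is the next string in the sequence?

Each string has the form u^{n} m^{2n}, where the shown terms are n = 2, 3, 4.
For the next term, n = 5, so the run lengths are 5, 10.

uuuuummmmmmmmmm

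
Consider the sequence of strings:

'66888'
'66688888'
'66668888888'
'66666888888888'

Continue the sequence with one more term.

The n-th term is n+1 6's then 2n+1 8's (n = 1, 2, …).
At n = 5 the blocks have lengths 6, 11.

66666688888888888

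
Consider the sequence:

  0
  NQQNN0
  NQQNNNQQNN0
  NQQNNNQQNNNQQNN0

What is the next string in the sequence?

Each term is the previous one with NQQNN prepended.
Applying this once more to NQQNNNQQNNNQQNN0:

NQQNNNQQNNNQQNNNQQNN0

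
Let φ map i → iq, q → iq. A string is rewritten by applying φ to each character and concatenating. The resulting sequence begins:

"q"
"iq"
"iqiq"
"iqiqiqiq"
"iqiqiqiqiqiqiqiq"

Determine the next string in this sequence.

Rewriting the 16 symbols of iqiqiqiqiqiqiqiq one by one yields iq iq iq iq iq iq iq iq iq iq iq iq iq iq iq iq; concatenated:

iqiqiqiqiqiqiqiqiqiqiqiqiqiqiqiq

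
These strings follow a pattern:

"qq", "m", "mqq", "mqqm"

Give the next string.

From term 3 onward, concatenate the last term with the second-to-last: m·qq = mqq, mqq·m = mqqm, …
Continuing: mqqm · mqq gives term 5.

mqqmmqq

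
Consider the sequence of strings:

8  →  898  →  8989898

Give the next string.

Each string is two copies of the previous one joined by '9'.
Doubling 8989898 with '9' between the halves:

898989898989898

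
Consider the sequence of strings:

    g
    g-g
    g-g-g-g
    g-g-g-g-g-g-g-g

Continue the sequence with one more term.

g-g-g-g-g-g-g-g-g-g-g-g-g-g-g-g

Every step duplicates the string with '-' between the halves.
One more doubling of g-g-g-g-g-g-g-g gives the answer.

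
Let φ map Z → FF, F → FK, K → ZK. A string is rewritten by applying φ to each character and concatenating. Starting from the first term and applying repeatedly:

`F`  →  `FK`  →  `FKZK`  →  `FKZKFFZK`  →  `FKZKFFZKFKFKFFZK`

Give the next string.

Applying the rule to each of the 16 symbols of FKZKFFZKFKFKFFZK gives the pieces FK ZK FF ZK FK FK FF ZK FK ZK FK ZK FK FK FF ZK, which concatenate to the answer.

FKZKFFZKFKFKFFZKFKZKFKZKFKFKFFZK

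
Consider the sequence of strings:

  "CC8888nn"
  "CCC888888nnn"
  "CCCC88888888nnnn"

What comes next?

Reading off run lengths: C runs 2, 3, 4; 8 runs 4, 6, 8; n runs 2, 3, 4 — each is linear in n, where the shown terms are n = 2, 3, 4.
At n = 5 the blocks have lengths 5, 10, 5.

CCCCC8888888888nnnnn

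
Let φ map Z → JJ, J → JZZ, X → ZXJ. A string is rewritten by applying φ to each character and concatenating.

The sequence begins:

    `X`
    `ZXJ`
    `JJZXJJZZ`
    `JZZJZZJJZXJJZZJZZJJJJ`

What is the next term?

JZZJJJJJZZJJJJJZZJZZJJZXJJZZJZZJJJJJZZJJJJJZZJZZJZZJZZ

Replace each of the 21 characters of JZZJZZJJZXJJZZJZZJJJJ in place — JZZ JJ JJ JZZ JJ JJ JZZ JZZ JJ ZXJ JZZ JZZ JJ JJ JZZ JJ JJ JZZ JZZ JZZ JZZ — and concatenate.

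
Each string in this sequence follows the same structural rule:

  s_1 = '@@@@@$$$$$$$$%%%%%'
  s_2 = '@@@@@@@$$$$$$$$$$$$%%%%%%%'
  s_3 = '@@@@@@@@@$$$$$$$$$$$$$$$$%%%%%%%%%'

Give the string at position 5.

@@@@@@@@@@@@@$$$$$$$$$$$$$$$$$$$$$$$$%%%%%%%%%%%%%

Reading off run lengths: @ runs 5, 7, 9; $ runs 8, 12, 16; % runs 5, 7, 9 — each is linear in n, where the shown terms are n = 2, 3, 4.
Setting n = 6 gives 13, 24, 13 characters in each block.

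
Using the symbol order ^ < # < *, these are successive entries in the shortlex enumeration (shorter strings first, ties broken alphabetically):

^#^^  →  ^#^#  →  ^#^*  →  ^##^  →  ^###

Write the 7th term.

Stepping forward 2 times from ^###: ^### → ^##*, then the target.

^#*^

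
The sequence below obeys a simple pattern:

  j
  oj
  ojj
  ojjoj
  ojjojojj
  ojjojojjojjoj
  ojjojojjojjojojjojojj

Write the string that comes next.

Each term (from the third on) is the previous term followed by the one before it: term 3 = oj·j = ojj.
The next term joins ojjojojjojjojojjojojj and ojjojojjojjoj.

ojjojojjojjojojjojojjojjojojjojjoj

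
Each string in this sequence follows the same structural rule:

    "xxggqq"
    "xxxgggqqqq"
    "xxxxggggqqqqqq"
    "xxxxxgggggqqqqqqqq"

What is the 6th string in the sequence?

The n-th term is n+1 x's then n+1 g's then 2n q's (n = 1, 2, …).
Setting n = 6 gives 7, 7, 12 characters in each block.

xxxxxxxgggggggqqqqqqqqqqqq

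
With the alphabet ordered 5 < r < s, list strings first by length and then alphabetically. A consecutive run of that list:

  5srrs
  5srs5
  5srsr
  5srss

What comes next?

5ss55

Find the rightmost character of 5srss below s, bump it to the next letter, and reset everything to its right to 5.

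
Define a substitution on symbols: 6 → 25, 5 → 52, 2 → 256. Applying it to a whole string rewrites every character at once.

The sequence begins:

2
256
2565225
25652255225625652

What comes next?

Rewriting the 17 symbols of 25652255225625652 one by one yields 256 52 25 52 256 256 52 52 256 256 52 25 256 52 25 52 256; concatenated:

25652255225625652522562565225256522552256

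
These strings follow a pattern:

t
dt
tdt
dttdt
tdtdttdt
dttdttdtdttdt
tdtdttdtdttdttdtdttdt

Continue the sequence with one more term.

dttdttdtdttdttdtdttdtdttdttdtdttdt

From term 3 onward, concatenate the second-to-last term with the last: t·dt = tdt, dt·tdt = dttdt, …
The next term joins dttdttdtdttdt and tdtdttdtdttdttdtdttdt.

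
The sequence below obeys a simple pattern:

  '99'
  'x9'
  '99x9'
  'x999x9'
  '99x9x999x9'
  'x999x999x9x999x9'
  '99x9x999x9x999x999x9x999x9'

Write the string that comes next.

From term 3 onward, concatenate the second-to-last term with the last: 99·x9 = 99x9, x9·99x9 = x999x9, …
So term 8 is x999x999x9x999x9·99x9x999x9x999x999x9x999x9.

x999x999x9x999x999x9x999x9x999x999x9x999x9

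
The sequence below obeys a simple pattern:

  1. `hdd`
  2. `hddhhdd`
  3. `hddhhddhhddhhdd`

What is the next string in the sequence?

Every step duplicates the string with 'h' between the halves.
So the next term is two copies of hddhhddhhddhhdd with 'h' between the halves.

hddhhddhhddhhddhhddhhddhhddhhdd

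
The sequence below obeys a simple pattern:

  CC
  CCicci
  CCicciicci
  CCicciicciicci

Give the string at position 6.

CCicciicciicciicciicci

Every step adds icci to the end: s(k+1) = s(k)·icci.
From CCicciicciicci, 2 further steps: CCicciicciicci → CCicciicciicciicci → (answer).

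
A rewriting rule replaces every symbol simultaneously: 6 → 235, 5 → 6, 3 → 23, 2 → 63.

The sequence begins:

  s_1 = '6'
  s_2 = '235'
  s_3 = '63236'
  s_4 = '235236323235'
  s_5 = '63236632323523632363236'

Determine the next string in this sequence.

Rewriting the 23 symbols of 63236632323523632363236 one by one yields 235 23 63 23 235 235 23 63 23 63 23 6 63 23 235 23 63 23 235 23 63 23 235; concatenated:

235236323235235236323632366323235236323235236323235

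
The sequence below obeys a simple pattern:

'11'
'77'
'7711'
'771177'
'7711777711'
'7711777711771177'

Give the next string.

77117777117711777711777711

This is a Fibonacci-style word recurrence s(k) = s(k−1)·s(k−2): e.g. 77·11 = 7711.
Continuing: 7711777711771177 · 7711777711 gives term 7.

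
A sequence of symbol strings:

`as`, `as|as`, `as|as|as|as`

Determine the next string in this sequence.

Each string is two copies of the previous one joined by '|'.
Doubling as|as|as|as with '|' between the halves:

as|as|as|as|as|as|as|as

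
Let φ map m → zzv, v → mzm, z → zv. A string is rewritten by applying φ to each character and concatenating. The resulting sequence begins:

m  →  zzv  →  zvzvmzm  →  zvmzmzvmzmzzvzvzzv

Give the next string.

Rewriting the 18 symbols of zvmzmzvmzmzzvzvzzv one by one yields zv mzm zzv zv zzv zv mzm zzv zv zzv zv zv mzm zv mzm zv zv mzm; concatenated:

zvmzmzzvzvzzvzvmzmzzvzvzzvzvzvmzmzvmzmzvzvmzm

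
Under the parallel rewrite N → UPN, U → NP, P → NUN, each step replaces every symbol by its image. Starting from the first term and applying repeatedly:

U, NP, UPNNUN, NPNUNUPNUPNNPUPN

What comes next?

Rewriting the 16 symbols of NPNUNUPNUPNNPUPN one by one yields UPN NUN UPN NP UPN NP NUN UPN NP NUN UPN UPN NUN NP NUN UPN; concatenated:

UPNNUNUPNNPUPNNPNUNUPNNPNUNUPNUPNNUNNPNUNUPN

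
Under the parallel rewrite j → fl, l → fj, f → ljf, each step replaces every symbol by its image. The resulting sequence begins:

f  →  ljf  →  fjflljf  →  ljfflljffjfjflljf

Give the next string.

fjflljfljffjfjflljfljfflljfflljffjfjflljf

Replace each of the 17 characters of ljfflljffjfjflljf in place — fj fl ljf ljf fj fj fl ljf ljf fl ljf fl ljf fj fj fl ljf — and concatenate.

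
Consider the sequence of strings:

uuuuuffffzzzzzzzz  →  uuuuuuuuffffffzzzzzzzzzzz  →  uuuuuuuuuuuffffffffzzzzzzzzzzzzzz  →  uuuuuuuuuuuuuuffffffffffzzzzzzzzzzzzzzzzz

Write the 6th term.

uuuuuuuuuuuuuuuuuuuuffffffffffffffzzzzzzzzzzzzzzzzzzzzzzz

The n-th term is 3n-1 u's then 2n f's then 3n+2 z's, where the shown terms are n = 2, 3, 4, 5.
Setting n = 7 gives 20, 14, 23 characters in each block.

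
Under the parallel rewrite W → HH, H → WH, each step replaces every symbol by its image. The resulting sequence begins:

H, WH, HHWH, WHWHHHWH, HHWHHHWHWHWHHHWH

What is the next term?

Rewriting the 16 symbols of HHWHHHWHWHWHHHWH one by one yields WH WH HH WH WH WH HH WH HH WH HH WH WH WH HH WH; concatenated:

WHWHHHWHWHWHHHWHHHWHHHWHWHWHHHWH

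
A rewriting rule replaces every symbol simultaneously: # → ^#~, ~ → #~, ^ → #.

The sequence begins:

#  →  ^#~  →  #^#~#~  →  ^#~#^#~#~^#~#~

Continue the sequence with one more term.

Rewriting the 14 symbols of ^#~#^#~#~^#~#~ one by one yields # ^#~ #~ ^#~ # ^#~ #~ ^#~ #~ # ^#~ #~ ^#~ #~; concatenated:

#^#~#~^#~#^#~#~^#~#~#^#~#~^#~#~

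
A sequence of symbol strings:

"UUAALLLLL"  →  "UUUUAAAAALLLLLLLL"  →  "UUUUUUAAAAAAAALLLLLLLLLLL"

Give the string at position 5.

Each string has the form U^{2n} A^{3n-1} L^{3n+2} (n = 1, 2, …).
For term 5, n = 5, so the run lengths are 10, 14, 17.

UUUUUUUUUUAAAAAAAAAAAAAALLLLLLLLLLLLLLLLL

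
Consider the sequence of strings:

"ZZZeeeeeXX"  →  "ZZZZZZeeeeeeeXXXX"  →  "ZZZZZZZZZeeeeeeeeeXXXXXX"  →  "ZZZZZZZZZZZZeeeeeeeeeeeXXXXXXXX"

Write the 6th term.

The n-th term is 3n Z's then 2n+3 e's then 2n X's (n = 1, 2, …).
At n = 6 the blocks have lengths 18, 15, 12.

ZZZZZZZZZZZZZZZZZZeeeeeeeeeeeeeeeXXXXXXXXXXXX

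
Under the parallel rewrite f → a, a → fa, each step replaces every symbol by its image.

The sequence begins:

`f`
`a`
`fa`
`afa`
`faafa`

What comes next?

Apply φ to faafa symbol by symbol: f→a, a→fa, a→fa, f→a, a→fa; joined: a fa fa a fa.

afafaafa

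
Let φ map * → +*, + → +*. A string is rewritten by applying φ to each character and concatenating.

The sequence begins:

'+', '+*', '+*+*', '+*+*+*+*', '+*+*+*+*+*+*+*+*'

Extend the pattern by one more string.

Rewriting the 16 symbols of +*+*+*+*+*+*+*+* one by one yields +* +* +* +* +* +* +* +* +* +* +* +* +* +* +* +*; concatenated:

+*+*+*+*+*+*+*+*+*+*+*+*+*+*+*+*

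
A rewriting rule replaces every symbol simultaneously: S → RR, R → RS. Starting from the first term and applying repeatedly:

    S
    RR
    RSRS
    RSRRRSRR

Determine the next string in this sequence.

Apply φ to RSRRRSRR symbol by symbol: R→RS, S→RR, R→RS, R→RS, R→RS, S→RR, R→RS, R→RS; joined: RS RR RS RS RS RR RS RS.

RSRRRSRSRSRRRSRS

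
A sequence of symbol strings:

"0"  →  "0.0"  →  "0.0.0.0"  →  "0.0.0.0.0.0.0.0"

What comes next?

0.0.0.0.0.0.0.0.0.0.0.0.0.0.0.0

Each string is two copies of the previous one joined by '.'.
One more doubling of 0.0.0.0.0.0.0.0 gives the answer.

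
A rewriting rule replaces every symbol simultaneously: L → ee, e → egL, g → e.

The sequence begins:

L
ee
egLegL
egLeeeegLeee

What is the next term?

Rewriting each symbol of egLeeeegLeee: e→egL, g→e, L→ee, e→egL, e→egL, e→egL, e→egL, g→e, L→ee, e→egL, e→egL, e→egL, which concatenates to egL e ee egL egL egL egL e ee egL egL egL.

egLeeeegLegLegLegLeeeegLegLegL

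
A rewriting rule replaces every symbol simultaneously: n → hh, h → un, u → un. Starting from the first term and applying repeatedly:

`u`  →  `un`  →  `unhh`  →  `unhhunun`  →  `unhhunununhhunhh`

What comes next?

Applying the rule to each of the 16 symbols of unhhunununhhunhh gives the pieces un hh un un un hh un hh un hh un un un hh un un, which concatenate to the answer.

unhhunununhhunhhunhhunununhhunun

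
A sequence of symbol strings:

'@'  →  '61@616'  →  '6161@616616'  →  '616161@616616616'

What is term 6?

s(k+1) = 61·s(k)·616, so each term gains 61 as a prefix and 616 as a suffix.
From 616161@616616616, 2 further steps: 616161@616616616 → 61616161@616616616616 → (answer).

6161616161@616616616616616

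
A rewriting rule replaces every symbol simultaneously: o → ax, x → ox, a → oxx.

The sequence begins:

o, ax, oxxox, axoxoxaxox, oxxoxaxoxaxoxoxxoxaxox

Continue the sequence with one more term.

Rewriting the 22 symbols of oxxoxaxoxaxoxoxxoxaxox one by one yields ax ox ox ax ox oxx ox ax ox oxx ox ax ox ax ox ox ax ox oxx ox ax ox; concatenated:

axoxoxaxoxoxxoxaxoxoxxoxaxoxaxoxoxaxoxoxxoxaxox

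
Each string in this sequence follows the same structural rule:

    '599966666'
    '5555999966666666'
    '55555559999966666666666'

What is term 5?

The n-th term is 3n-2 5's then n+2 9's then 3n+2 6's (n = 1, 2, …).
At n = 5 the blocks have lengths 13, 7, 17.

5555555555555999999966666666666666666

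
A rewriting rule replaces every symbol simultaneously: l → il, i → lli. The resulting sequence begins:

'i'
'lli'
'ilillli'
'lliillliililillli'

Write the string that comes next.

φ(lliillliililillli) expands symbol-by-symbol to il il lli lli il il il lli lli il lli il lli il il il lli; joining the 17 pieces gives the next term.

ililllilliilililllilliillliillliililillli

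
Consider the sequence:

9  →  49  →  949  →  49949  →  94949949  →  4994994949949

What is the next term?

Each term (from the third on) is the two preceding terms concatenated in order: term 3 = 9·49 = 949.
The next term joins 94949949 and 4994994949949.

949499494994994949949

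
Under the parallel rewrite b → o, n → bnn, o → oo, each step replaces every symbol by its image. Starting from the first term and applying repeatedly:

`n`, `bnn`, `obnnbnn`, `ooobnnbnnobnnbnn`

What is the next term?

ooooooobnnbnnobnnbnnooobnnbnnobnnbnn

φ(ooobnnbnnobnnbnn) expands symbol-by-symbol to oo oo oo o bnn bnn o bnn bnn oo o bnn bnn o bnn bnn; joining the 16 pieces gives the next term.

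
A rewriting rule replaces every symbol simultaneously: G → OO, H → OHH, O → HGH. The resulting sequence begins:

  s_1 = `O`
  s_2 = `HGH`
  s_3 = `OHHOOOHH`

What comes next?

Rewriting each symbol of OHHOOOHH: O→HGH, H→OHH, H→OHH, O→HGH, O→HGH, O→HGH, H→OHH, H→OHH, which concatenates to HGH OHH OHH HGH HGH HGH OHH OHH.

HGHOHHOHHHGHHGHHGHOHHOHH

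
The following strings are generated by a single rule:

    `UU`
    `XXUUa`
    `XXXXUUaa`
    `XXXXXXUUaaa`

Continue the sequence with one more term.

Every step adds XX to the front and a to the end of the previous string.
One more step from XXXXXXUUaaa gives the answer.

XXXXXXXXUUaaaa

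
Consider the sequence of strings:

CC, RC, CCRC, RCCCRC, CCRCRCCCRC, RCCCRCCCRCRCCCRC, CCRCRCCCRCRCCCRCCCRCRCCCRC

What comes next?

RCCCRCCCRCRCCCRCCCRCRCCCRCRCCCRCCCRCRCCCRC

Each term (from the third on) is the two preceding terms concatenated in order: term 3 = CC·RC = CCRC.
So term 8 is RCCCRCCCRCRCCCRC·CCRCRCCCRCRCCCRCCCRCRCCCRC.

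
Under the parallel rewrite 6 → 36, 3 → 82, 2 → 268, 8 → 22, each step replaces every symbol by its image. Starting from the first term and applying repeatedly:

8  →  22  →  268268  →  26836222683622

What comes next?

Replace each of the 14 characters of 26836222683622 in place — 268 36 22 82 36 268 268 268 36 22 82 36 268 268 — and concatenate.

2683622823626826826836228236268268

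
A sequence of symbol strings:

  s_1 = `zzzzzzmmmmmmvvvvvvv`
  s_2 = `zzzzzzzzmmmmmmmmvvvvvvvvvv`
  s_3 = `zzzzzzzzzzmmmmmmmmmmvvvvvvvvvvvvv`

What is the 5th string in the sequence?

zzzzzzzzzzzzzzmmmmmmmmmmmmmmvvvvvvvvvvvvvvvvvvv

Reading off run lengths: z runs 6, 8, 10; m runs 6, 8, 10; v runs 7, 10, 13 — each is linear in n, where the shown terms are n = 2, 3, 4.
At n = 6 the blocks have lengths 14, 14, 19.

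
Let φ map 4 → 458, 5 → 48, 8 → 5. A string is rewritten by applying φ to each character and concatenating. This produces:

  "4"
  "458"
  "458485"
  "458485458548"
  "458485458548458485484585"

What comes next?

458485458548458485484585458485458548458545848548

Applying the rule to each of the 24 symbols of 458485458548458485484585 gives the pieces 458 48 5 458 5 48 458 48 5 48 458 5 458 48 5 458 5 48 458 5 458 48 5 48, which concatenate to the answer.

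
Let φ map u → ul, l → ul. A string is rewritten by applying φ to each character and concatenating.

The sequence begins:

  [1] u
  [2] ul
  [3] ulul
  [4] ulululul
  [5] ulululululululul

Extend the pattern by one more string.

ulululululululululululululululul

Applying the rule to each of the 16 symbols of ulululululululul gives the pieces ul ul ul ul ul ul ul ul ul ul ul ul ul ul ul ul, which concatenate to the answer.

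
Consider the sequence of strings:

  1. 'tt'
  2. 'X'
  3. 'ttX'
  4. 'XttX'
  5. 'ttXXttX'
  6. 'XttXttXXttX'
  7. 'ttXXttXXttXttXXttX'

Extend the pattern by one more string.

XttXttXXttXttXXttXXttXttXXttX

From term 3 onward, concatenate the second-to-last term with the last: tt·X = ttX, X·ttX = XttX, …
Continuing: XttXttXXttX · ttXXttXXttXttXXttX gives term 8.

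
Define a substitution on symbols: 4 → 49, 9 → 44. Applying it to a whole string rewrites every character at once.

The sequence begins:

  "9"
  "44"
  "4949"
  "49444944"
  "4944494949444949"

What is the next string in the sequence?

Rewriting the 16 symbols of 4944494949444949 one by one yields 49 44 49 49 49 44 49 44 49 44 49 49 49 44 49 44; concatenated:

49444949494449444944494949444944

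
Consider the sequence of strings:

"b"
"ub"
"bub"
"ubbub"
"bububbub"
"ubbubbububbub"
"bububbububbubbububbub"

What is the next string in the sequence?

From term 3 onward, concatenate the second-to-last term with the last: b·ub = bub, ub·bub = ubbub, …
Continuing: ubbubbububbub · bububbububbubbububbub gives term 8.

ubbubbububbubbububbububbubbububbub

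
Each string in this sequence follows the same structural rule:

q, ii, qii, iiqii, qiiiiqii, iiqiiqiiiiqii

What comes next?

This is a Fibonacci-style word recurrence s(k) = s(k−2)·s(k−1): e.g. q·ii = qii.
Continuing: qiiiiqii · iiqiiqiiiiqii gives term 7.

qiiiiqiiiiqiiqiiiiqii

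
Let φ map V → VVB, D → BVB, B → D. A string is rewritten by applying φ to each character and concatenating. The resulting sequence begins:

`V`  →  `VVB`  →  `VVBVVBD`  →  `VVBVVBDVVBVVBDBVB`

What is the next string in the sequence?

Applying the rule to each of the 17 symbols of VVBVVBDVVBVVBDBVB gives the pieces VVB VVB D VVB VVB D BVB VVB VVB D VVB VVB D BVB D VVB D, which concatenate to the answer.

VVBVVBDVVBVVBDBVBVVBVVBDVVBVVBDBVBDVVBD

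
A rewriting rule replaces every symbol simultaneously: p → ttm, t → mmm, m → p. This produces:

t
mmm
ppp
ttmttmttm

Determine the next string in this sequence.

mmmmmmpmmmmmmpmmmmmmp

Expanding ttmttmttm: t→mmm, t→mmm, m→p, t→mmm, t→mmm, m→p, t→mmm, t→mmm, m→p. Concatenated: mmm mmm p mmm mmm p mmm mmm p.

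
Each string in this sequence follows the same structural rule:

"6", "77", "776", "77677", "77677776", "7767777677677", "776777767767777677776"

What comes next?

7767777677677776777767767777677677

Each term (from the third on) is the previous term followed by the one before it: term 3 = 77·6 = 776.
So term 8 is 776777767767777677776·7767777677677.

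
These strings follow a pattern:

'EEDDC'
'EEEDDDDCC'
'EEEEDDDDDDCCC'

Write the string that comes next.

Each string has the form E^{n+1} D^{2n} C^{n} (n = 1, 2, …).
Setting n = 4 gives 5, 8, 4 characters in each block.

EEEEEDDDDDDDDCCCC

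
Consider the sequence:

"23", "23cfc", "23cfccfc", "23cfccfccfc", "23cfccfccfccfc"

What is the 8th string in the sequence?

The strings grow by a fixed suffix cfc each time.
From 23cfccfccfccfc, 3 further steps: 23cfccfccfccfc → 23cfccfccfccfccfc → 23cfccfccfccfccfccfc → (answer).

23cfccfccfccfccfccfccfc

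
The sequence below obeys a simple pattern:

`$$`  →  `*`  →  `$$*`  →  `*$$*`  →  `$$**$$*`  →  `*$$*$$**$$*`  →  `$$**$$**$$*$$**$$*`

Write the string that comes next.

Each term (from the third on) is the two preceding terms concatenated in order: term 3 = $$·* = $$*.
The next term joins *$$*$$**$$* and $$**$$**$$*$$**$$*.

*$$*$$**$$*$$**$$**$$*$$**$$*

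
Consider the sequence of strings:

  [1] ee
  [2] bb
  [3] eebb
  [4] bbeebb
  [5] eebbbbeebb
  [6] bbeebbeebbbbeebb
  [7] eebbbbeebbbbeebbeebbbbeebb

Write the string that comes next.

bbeebbeebbbbeebbeebbbbeebbbbeebbeebbbbeebb

From term 3 onward, concatenate the second-to-last term with the last: ee·bb = eebb, bb·eebb = bbeebb, …
The next term joins bbeebbeebbbbeebb and eebbbbeebbbbeebbeebbbbeebb.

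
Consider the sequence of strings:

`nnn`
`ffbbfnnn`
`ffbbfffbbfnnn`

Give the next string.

ffbbfffbbfffbbfnnn

Each term is the previous one with ffbbf prepended.
One more step from ffbbfffbbfnnn gives the answer.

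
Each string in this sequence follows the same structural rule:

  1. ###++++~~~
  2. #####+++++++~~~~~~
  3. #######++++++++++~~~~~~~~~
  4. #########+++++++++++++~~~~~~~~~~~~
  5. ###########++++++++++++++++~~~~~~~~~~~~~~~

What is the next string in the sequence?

Reading off run lengths: # runs 3, 5, 7, 9, 11; + runs 4, 7, 10, 13, 16; ~ runs 3, 6, 9, 12, 15 — each is linear in n (n = 1, 2, …).
At n = 6 the blocks have lengths 13, 19, 18.

#############+++++++++++++++++++~~~~~~~~~~~~~~~~~~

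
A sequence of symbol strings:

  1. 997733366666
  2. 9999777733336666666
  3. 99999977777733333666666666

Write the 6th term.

Term n consists of 2n 9's, followed by 2n 7's, followed by n+2 3's, followed by 2n+3 6's (n = 1, 2, …).
For term 6, n = 6, so the run lengths are 12, 12, 8, 15.

99999999999977777777777733333333666666666666666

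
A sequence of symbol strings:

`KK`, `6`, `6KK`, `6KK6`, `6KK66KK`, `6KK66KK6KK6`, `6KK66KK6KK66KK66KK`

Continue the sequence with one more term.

Each term (from the third on) is the previous term followed by the one before it: term 3 = 6·KK = 6KK.
Continuing: 6KK66KK6KK66KK66KK · 6KK66KK6KK6 gives term 8.

6KK66KK6KK66KK66KK6KK66KK6KK6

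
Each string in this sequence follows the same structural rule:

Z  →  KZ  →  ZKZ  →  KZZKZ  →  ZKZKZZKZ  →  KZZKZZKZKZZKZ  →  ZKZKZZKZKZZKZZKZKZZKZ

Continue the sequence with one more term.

Each term (from the third on) is the two preceding terms concatenated in order: term 3 = Z·KZ = ZKZ.
So term 8 is KZZKZZKZKZZKZ·ZKZKZZKZKZZKZZKZKZZKZ.

KZZKZZKZKZZKZZKZKZZKZKZZKZZKZKZZKZ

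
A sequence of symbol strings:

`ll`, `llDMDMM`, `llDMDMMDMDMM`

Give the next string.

Each term is the previous one with DMDMM appended.
One more step from llDMDMMDMDMM gives the answer.

llDMDMMDMDMMDMDMM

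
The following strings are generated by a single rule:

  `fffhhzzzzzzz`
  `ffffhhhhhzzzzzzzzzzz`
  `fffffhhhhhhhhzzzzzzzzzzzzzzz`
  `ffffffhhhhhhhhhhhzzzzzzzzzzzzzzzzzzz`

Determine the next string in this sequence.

The n-th term is n+2 f's then 3n-1 h's then 4n+3 z's (n = 1, 2, …).
Setting n = 5 gives 7, 14, 23 characters in each block.

fffffffhhhhhhhhhhhhhhzzzzzzzzzzzzzzzzzzzzzzz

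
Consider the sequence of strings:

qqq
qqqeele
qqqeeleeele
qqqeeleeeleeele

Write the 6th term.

The strings grow by a fixed suffix eele each time.
From qqqeeleeeleeele, 2 further steps: qqqeeleeeleeele → qqqeeleeeleeeleeele → (answer).

qqqeeleeeleeeleeeleeele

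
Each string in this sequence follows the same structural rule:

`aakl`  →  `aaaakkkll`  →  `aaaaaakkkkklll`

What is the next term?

Each string has the form a^{2n} k^{2n-1} l^{n} (n = 1, 2, …).
For the next term, n = 4, so the run lengths are 8, 7, 4.

aaaaaaaakkkkkkkllll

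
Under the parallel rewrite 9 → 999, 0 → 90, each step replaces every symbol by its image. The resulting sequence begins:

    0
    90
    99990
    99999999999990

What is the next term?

Replace each of the 14 characters of 99999999999990 in place — 999 999 999 999 999 999 999 999 999 999 999 999 999 90 — and concatenate.

99999999999999999999999999999999999999990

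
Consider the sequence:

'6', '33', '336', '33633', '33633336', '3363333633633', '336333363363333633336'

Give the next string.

Each term (from the third on) is the previous term followed by the one before it: term 3 = 33·6 = 336.
So term 8 is 336333363363333633336·3363333633633.

3363333633633336333363363333633633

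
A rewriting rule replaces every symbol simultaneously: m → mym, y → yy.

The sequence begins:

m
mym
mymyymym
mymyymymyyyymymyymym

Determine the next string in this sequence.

mymyymymyyyymymyymymyyyyyyyymymyymymyyyymymyymym

φ(mymyymymyyyymymyymym) expands symbol-by-symbol to mym yy mym yy yy mym yy mym yy yy yy yy mym yy mym yy yy mym yy mym; joining the 20 pieces gives the next term.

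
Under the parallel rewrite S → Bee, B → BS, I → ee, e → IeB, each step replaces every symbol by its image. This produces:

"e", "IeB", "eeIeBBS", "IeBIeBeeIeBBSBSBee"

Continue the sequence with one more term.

Replace each of the 18 characters of IeBIeBeeIeBBSBSBee in place — ee IeB BS ee IeB BS IeB IeB ee IeB BS BS Bee BS Bee BS IeB IeB — and concatenate.

eeIeBBSeeIeBBSIeBIeBeeIeBBSBSBeeBSBeeBSIeBIeB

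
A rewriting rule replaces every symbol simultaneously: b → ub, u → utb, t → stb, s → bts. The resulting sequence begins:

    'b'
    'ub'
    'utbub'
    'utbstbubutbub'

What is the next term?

utbstbubbtsstbubutbubutbstbubutbub

Replace each of the 13 characters of utbstbubutbub in place — utb stb ub bts stb ub utb ub utb stb ub utb ub — and concatenate.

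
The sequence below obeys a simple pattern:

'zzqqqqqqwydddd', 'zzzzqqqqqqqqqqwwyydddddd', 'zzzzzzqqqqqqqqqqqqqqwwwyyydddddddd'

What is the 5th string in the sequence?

Reading off run lengths: z runs 2, 4, 6; q runs 6, 10, 14; w runs 1, 2, 3; y runs 1, 2, 3; d runs 4, 6, 8 — each is linear in n (n = 1, 2, …).
For term 5, n = 5, so the run lengths are 10, 22, 5, 5, 12.

zzzzzzzzzzqqqqqqqqqqqqqqqqqqqqqqwwwwwyyyyydddddddddddd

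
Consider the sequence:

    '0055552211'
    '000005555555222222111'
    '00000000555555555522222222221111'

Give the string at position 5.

Reading off run lengths: 0 runs 2, 5, 8; 5 runs 4, 7, 10; 2 runs 2, 6, 10; 1 runs 2, 3, 4 — each is linear in n (n = 1, 2, …).
For term 5, n = 5, so the run lengths are 14, 16, 18, 6.

000000000000005555555555555555222222222222222222111111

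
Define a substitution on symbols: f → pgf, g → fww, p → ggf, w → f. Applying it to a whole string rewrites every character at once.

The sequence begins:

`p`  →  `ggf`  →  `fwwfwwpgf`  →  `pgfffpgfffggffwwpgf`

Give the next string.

Rewriting the 19 symbols of pgfffpgfffggffwwpgf one by one yields ggf fww pgf pgf pgf ggf fww pgf pgf pgf fww fww pgf pgf f f ggf fww pgf; concatenated:

ggffwwpgfpgfpgfggffwwpgfpgfpgffwwfwwpgfpgfffggffwwpgf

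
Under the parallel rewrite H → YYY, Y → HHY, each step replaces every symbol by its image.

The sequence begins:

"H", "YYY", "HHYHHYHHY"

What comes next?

YYYYYYHHYYYYYYYHHYYYYYYYHHY

Rewriting each symbol of HHYHHYHHY: H→YYY, H→YYY, Y→HHY, H→YYY, H→YYY, Y→HHY, H→YYY, H→YYY, Y→HHY, which concatenates to YYY YYY HHY YYY YYY HHY YYY YYY HHY.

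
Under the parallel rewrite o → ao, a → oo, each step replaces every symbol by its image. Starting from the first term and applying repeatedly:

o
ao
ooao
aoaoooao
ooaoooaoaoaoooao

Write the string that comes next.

Applying the rule to each of the 16 symbols of ooaoooaoaoaoooao gives the pieces ao ao oo ao ao ao oo ao oo ao oo ao ao ao oo ao, which concatenate to the answer.

aoaoooaoaoaoooaoooaoooaoaoaoooao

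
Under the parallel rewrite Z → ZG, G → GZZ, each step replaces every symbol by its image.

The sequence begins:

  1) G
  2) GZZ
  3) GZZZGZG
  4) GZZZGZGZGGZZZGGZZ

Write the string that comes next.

Applying the rule to each of the 17 symbols of GZZZGZGZGGZZZGGZZ gives the pieces GZZ ZG ZG ZG GZZ ZG GZZ ZG GZZ GZZ ZG ZG ZG GZZ GZZ ZG ZG, which concatenate to the answer.

GZZZGZGZGGZZZGGZZZGGZZGZZZGZGZGGZZGZZZGZG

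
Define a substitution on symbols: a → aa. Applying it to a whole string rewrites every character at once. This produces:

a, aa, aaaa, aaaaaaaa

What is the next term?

aaaaaaaaaaaaaaaa

Apply φ to aaaaaaaa symbol by symbol: a→aa, a→aa, a→aa, a→aa, a→aa, a→aa, a→aa, a→aa; joined: aa aa aa aa aa aa aa aa.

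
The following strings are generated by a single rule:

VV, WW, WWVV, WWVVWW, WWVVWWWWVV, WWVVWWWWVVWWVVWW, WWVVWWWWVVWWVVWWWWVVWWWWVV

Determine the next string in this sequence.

WWVVWWWWVVWWVVWWWWVVWWWWVVWWVVWWWWVVWWVVWW

This is a Fibonacci-style word recurrence s(k) = s(k−1)·s(k−2): e.g. WW·VV = WWVV.
The next term joins WWVVWWWWVVWWVVWWWWVVWWWWVV and WWVVWWWWVVWWVVWW.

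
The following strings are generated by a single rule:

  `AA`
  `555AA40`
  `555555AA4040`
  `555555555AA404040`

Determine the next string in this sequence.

Every step adds 555 to the front and 40 to the end of the previous string.
One more step from 555555555AA404040 gives the answer.

555555555555AA40404040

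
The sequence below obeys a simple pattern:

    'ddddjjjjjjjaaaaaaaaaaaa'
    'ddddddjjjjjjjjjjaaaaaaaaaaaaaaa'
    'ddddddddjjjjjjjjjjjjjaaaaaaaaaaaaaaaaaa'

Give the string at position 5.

Reading off run lengths: d runs 4, 6, 8; j runs 7, 10, 13; a runs 12, 15, 18 — each is linear in n, where the shown terms are n = 3, 4, 5.
Setting n = 7 gives 12, 19, 24 characters in each block.

ddddddddddddjjjjjjjjjjjjjjjjjjjaaaaaaaaaaaaaaaaaaaaaaaa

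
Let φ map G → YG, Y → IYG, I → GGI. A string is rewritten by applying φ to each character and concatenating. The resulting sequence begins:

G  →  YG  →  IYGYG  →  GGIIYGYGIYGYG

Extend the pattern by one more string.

YGYGGGIGGIIYGYGIYGYGGGIIYGYGIYGYG

Replace each of the 13 characters of GGIIYGYGIYGYG in place — YG YG GGI GGI IYG YG IYG YG GGI IYG YG IYG YG — and concatenate.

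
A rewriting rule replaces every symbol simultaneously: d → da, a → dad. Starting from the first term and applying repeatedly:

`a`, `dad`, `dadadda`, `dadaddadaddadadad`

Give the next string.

Rewriting the 17 symbols of dadaddadaddadadad one by one yields da dad da dad da da dad da dad da da dad da dad da dad da; concatenated:

dadaddadaddadadaddadaddadadaddadaddadadda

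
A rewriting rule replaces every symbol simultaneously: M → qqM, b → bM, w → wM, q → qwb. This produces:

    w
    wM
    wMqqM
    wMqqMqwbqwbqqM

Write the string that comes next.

wMqqMqwbqwbqqMqwbwMbMqwbwMbMqwbqwbqqM

Applying the rule to each of the 14 symbols of wMqqMqwbqwbqqM gives the pieces wM qqM qwb qwb qqM qwb wM bM qwb wM bM qwb qwb qqM, which concatenate to the answer.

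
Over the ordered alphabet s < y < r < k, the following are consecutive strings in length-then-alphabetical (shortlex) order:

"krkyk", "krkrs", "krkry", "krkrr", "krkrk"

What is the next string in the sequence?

krkks

Find the rightmost character of krkrk below k, bump it to the next letter, and reset everything to its right to s.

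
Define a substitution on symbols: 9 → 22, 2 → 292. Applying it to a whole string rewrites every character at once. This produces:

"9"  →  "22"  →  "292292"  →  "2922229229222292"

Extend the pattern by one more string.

Rewriting the 16 symbols of 2922229229222292 one by one yields 292 22 292 292 292 292 22 292 292 22 292 292 292 292 22 292; concatenated:

29222292292292292222922922229229229229222292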